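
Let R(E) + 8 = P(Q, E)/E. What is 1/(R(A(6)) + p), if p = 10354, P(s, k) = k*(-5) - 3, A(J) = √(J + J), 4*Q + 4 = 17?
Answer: 13788/142581707 + 2*√3/427745121 ≈ 9.6711e-5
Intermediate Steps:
Q = 13/4 (Q = -1 + (¼)*17 = -1 + 17/4 = 13/4 ≈ 3.2500)
A(J) = √2*√J (A(J) = √(2*J) = √2*√J)
P(s, k) = -3 - 5*k (P(s, k) = -5*k - 3 = -3 - 5*k)
R(E) = -8 + (-3 - 5*E)/E
1/(R(A(6)) + p) = 1/((-13 - 3*√3/6) + 10354) = 1/((-13 - √3/2) + 10354) = 1/(10341 - √3/2)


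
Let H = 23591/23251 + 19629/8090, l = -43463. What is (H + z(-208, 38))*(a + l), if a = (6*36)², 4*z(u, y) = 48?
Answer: 9273915711757/188100590 ≈ 49303.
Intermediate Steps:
z(u, y) = 12 (z(u, y) = (¼)*48 = 12)
H = 647245069/188100590 (H = 23591*(1/23251) + 19629*(1/8090) = 23591/23251 + 19629/8090 = 647245069/188100590 ≈ 3.4410)
a = 46656 (a = 216² = 46656)
(H + z(-208, 38))*(a + l) = (647245069/188100590 + 12)*(46656 - 43463) = (2904452149/188100590)*3193 = 9273915711757/188100590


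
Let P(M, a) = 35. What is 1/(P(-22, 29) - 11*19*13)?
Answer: -1/2682 ≈ -0.00037286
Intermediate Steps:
1/(P(-22, 29) - 11*19*13) = 1/(35 - 11*19*13) = 1/(35 - 209*13) = 1/(35 - 2717) = 1/(-2682) = -1/2682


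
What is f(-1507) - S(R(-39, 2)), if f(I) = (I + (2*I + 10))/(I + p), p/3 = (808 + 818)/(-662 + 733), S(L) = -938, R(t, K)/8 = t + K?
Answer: 96107903/102119 ≈ 941.14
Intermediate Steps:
R(t, K) = 8*K + 8*t (R(t, K) = 8*(t + K) = 8*(K + t) = 8*K + 8*t)
p = 4878/71 (p = 3*((808 + 818)/(-662 + 733)) = 3*(1626/71) = 4878/71 ≈ 68.704)
f(I) = (10 + 3*I)/(4878/71 + I) (f(I) = (I + (2*I + 10))/(I + 4878/71) = (I + (10 + 2*I))/(4878/71 + I) = (10 + 3*I)/(4878/71 + I))
f(-1507) - S(R(-39, 2)) = 71*(10 + 3*(-1507))/(4878 + 71*(-1507)) - 1*(-938) = 71*(10 - 4521)/(4878 - 106997) + 938 = 71*(-4511)/(-102119) + 938 = 71*(-1/102119)*(-4511) + 938 = 320281/102119 + 938 = 96107903/102119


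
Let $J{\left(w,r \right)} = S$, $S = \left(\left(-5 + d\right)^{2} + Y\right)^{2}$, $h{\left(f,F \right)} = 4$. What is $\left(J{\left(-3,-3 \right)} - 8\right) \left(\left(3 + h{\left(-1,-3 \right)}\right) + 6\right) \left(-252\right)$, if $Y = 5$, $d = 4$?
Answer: $-91728$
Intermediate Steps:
$S = 36$ ($S = \left(\left(-5 + 4\right)^{2} + 5\right)^{2} = \left(\left(-1\right)^{2} + 5\right)^{2} = \left(1 + 5\right)^{2} = 6^{2} = 36$)
$J{\left(w,r \right)} = 36$
$\left(J{\left(-3,-3 \right)} - 8\right) \left(\left(3 + h{\left(-1,-3 \right)}\right) + 6\right) \left(-252\right) = \left(36 - 8\right) \left(\left(3 + 4\right) + 6\right) \left(-252\right) = 28 \left(7 + 6\right) \left(-252\right) = 28 \cdot 13 \left(-252\right) = 364 \left(-252\right) = -91728$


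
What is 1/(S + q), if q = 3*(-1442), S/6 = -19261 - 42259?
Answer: -1/373446 ≈ -2.6778e-6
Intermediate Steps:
S = -369120 (S = 6*(-19261 - 42259) = 6*(-61520) = -369120)
q = -4326
1/(S + q) = 1/(-369120 - 4326) = 1/(-373446) = -1/373446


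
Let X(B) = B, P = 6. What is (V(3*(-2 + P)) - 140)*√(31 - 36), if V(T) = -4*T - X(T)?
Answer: -200*I*√5 ≈ -447.21*I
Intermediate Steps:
V(T) = -5*T (V(T) = -4*T - T = -5*T)
(V(3*(-2 + P)) - 140)*√(31 - 36) = (-15*(-2 + 6) - 140)*√(31 - 36) = (-15*4 - 140)*√(-5) = (-5*12 - 140)*(I*√5) = (-60 - 140)*(I*√5) = -200*I*√5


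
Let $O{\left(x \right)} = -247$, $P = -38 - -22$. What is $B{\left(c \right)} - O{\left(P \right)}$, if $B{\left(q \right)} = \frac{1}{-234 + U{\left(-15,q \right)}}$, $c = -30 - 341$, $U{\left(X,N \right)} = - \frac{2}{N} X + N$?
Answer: $\frac{55447424}{224485} \approx 247.0$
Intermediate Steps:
$P = -16$ ($P = -38 + 22 = -16$)
$U{\left(X,N \right)} = N - \frac{2 X}{N}$ ($U{\left(X,N \right)} = - \frac{2 X}{N} + N = N - \frac{2 X}{N}$)
$c = -371$
$B{\left(q \right)} = \frac{1}{-234 + q + \frac{30}{q}}$ ($B{\left(q \right)} = \frac{1}{-234 + \left(q - - \frac{30}{q}\right)} = \frac{1}{-234 + \left(q + \frac{30}{q}\right)} = \frac{1}{-234 + q + \frac{30}{q}}$)
$B{\left(c \right)} - O{\left(P \right)} = - \frac{371}{30 - 371 \left(-234 - 371\right)} - -247 = - \frac{371}{30 - -224455} + 247 = - \frac{371}{30 + 224455} + 247 = - \frac{371}{224485} + 247 = \frac{55447424}{224485}$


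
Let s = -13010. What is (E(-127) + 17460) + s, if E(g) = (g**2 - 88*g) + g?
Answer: 31628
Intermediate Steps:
E(g) = g**2 - 87*g
(E(-127) + 17460) + s = (-127*(-87 - 127) + 17460) - 13010 = (-127*(-214) + 17460) - 13010 = (27178 + 17460) - 13010 = 44638 - 13010 = 31628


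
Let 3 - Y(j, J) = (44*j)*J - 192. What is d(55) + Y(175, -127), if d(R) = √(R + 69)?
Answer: 978095 + 2*√31 ≈ 9.7811e+5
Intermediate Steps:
d(R) = √(69 + R)
Y(j, J) = 195 - 44*J*j (Y(j, J) = 3 - ((44*j)*J - 192) = 3 - (44*J*j - 192) = 3 - (-192 + 44*J*j) = 3 + (192 - 44*J*j) = 195 - 44*J*j)
d(55) + Y(175, -127) = √(69 + 55) + (195 - 44*(-127)*175) = √124 + (195 + 977900) = 2*√31 + 978095 = 978095 + 2*√31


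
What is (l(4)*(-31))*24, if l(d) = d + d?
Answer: -5952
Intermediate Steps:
l(d) = 2*d
(l(4)*(-31))*24 = ((2*4)*(-31))*24 = (8*(-31))*24 = -248*24 = -5952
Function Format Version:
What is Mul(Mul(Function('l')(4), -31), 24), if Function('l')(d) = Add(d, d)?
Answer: -5952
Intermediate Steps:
Function('l')(d) = Mul(2, d)
Mul(Mul(Function('l')(4), -31), 24) = Mul(Mul(Mul(2, 4), -31), 24) = Mul(Mul(8, -31), 24) = Mul(-248, 24) = -5952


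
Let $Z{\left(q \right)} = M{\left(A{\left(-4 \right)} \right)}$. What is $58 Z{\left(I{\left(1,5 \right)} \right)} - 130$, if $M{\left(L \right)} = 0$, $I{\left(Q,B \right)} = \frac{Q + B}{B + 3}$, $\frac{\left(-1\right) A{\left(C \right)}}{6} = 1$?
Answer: $-130$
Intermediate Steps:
$A{\left(C \right)} = -6$ ($A{\left(C \right)} = \left(-6\right) 1 = -6$)
$I{\left(Q,B \right)} = \frac{B + Q}{3 + B}$
$Z{\left(q \right)} = 0$
$58 Z{\left(I{\left(1,5 \right)} \right)} - 130 = 58 \cdot 0 - 130 = 0 - 130 = -130$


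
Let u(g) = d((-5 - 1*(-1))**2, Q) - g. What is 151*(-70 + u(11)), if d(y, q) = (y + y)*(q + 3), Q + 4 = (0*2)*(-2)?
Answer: -17063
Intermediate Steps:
Q = -4 (Q = -4 + (0*2)*(-2) = -4 + 0*(-2) = -4 + 0 = -4)
d(y, q) = 2*y*(3 + q) (d(y, q) = (2*y)*(3 + q) = 2*y*(3 + q))
u(g) = -32 - g (u(g) = 2*(-5 - 1*(-1))**2*(3 - 4) - g = 2*(-5 + 1)**2*(-1) - g = 2*(-4)**2*(-1) - g = 2*16*(-1) - g = -32 - g)
151*(-70 + u(11)) = 151*(-70 + (-32 - 1*11)) = 151*(-70 + (-32 - 11)) = 151*(-70 - 43) = 151*(-113) = -17063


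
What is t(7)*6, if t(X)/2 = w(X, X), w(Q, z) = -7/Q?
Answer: -12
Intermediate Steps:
t(X) = -14/X (t(X) = 2*(-7/X) = -14/X)
t(7)*6 = -14/7*6 = -14*1/7*6 = -2*6 = -12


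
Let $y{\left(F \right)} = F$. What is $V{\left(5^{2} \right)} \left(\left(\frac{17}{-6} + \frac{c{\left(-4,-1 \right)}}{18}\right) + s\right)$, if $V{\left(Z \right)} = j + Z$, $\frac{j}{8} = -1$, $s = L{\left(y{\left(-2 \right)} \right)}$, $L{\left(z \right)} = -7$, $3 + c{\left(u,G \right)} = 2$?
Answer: $- \frac{1513}{9} \approx -168.11$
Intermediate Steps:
$c{\left(u,G \right)} = -1$ ($c{\left(u,G \right)} = -3 + 2 = -1$)
$s = -7$
$j = -8$ ($j = 8 \left(-1\right) = -8$)
$V{\left(Z \right)} = -8 + Z$
$V{\left(5^{2} \right)} \left(\left(\frac{17}{-6} + \frac{c{\left(-4,-1 \right)}}{18}\right) + s\right) = \left(-8 + 5^{2}\right) \left(\left(\frac{17}{-6} - \frac{1}{18}\right) - 7\right) = \left(-8 + 25\right) \left(\left(17 \left(- \frac{1}{6}\right) - \frac{1}{18}\right) - 7\right) = 17 \left(\left(- \frac{17}{6} - \frac{1}{18}\right) - 7\right) = 17 \left(- \frac{26}{9} - 7\right) = 17 \left(- \frac{89}{9}\right) = - \frac{1513}{9}$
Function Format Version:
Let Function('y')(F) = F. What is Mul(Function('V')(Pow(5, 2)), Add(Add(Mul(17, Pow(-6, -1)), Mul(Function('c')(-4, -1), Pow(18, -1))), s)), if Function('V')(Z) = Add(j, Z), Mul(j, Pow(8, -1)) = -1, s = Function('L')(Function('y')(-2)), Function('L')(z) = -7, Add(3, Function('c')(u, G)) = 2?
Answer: Rational(-1513, 9) ≈ -168.11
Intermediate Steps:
Function('c')(u, G) = -1 (Function('c')(u, G) = Add(-3, 2) = -1)
s = -7
j = -8 (j = Mul(8, -1) = -8)
Function('V')(Z) = Add(-8, Z)
Mul(Function('V')(Pow(5, 2)), Add(Add(Mul(17, Pow(-6, -1)), Mul(Function('c')(-4, -1), Pow(18, -1))), s)) = Mul(Add(-8, Pow(5, 2)), Add(Add(Mul(17, Pow(-6, -1)), Mul(-1, Pow(18, -1))), -7)) = Mul(Add(-8, 25), Add(Add(Mul(17, Rational(-1, 6)), Mul(-1, Rational(1, 18))), -7)) = Mul(17, Add(Add(Rational(-17, 6), Rational(-1, 18)), -7)) = Mul(17, Add(Rational(-26, 9), -7)) = Mul(17, Rational(-89, 9)) = Rational(-1513, 9)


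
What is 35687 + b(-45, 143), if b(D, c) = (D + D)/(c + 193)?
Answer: 1998457/56 ≈ 35687.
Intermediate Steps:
b(D, c) = 2*D/(193 + c) (b(D, c) = (2*D)/(193 + c) = 2*D/(193 + c))
35687 + b(-45, 143) = 35687 + 2*(-45)/(193 + 143) = 35687 + 2*(-45)/336 = 35687 + 2*(-45)*(1/336) = 35687 - 15/56 = 1998457/56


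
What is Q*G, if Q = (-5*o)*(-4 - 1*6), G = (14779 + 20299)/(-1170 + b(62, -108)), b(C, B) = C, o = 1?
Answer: -438475/277 ≈ -1582.9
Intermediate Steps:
G = -17539/554 (G = (14779 + 20299)/(-1170 + 62) = 35078/(-1108) = 35078*(-1/1108) = -17539/554 ≈ -31.659)
Q = 50 (Q = (-5*1)*(-4 - 1*6) = -5*(-4 - 6) = -5*(-10) = 50)
Q*G = 50*(-17539/554) = -438475/277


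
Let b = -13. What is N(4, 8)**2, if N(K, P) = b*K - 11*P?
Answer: 19600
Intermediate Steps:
N(K, P) = -13*K - 11*P
N(4, 8)**2 = (-13*4 - 11*8)**2 = (-52 - 88)**2 = (-140)**2 = 19600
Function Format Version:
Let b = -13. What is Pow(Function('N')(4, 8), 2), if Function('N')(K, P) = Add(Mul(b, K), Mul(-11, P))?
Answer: 19600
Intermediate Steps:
Function('N')(K, P) = Add(Mul(-13, K), Mul(-11, P))
Pow(Function('N')(4, 8), 2) = Pow(Add(Mul(-13, 4), Mul(-11, 8)), 2) = Pow(Add(-52, -88), 2) = Pow(-140, 2) = 19600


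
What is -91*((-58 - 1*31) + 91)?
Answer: -182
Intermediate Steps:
-91*((-58 - 1*31) + 91) = -91*((-58 - 31) + 91) = -91*(-89 + 91) = -91*2 = -182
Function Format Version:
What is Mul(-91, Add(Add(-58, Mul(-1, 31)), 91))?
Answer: -182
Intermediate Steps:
Mul(-91, Add(Add(-58, Mul(-1, 31)), 91)) = Mul(-91, Add(Add(-58, -31), 91)) = Mul(-91, Add(-89, 91)) = Mul(-91, 2) = -182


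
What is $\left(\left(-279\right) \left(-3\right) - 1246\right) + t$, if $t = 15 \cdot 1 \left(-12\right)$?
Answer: $-589$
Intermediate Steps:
$t = -180$ ($t = 15 \left(-12\right) = -180$)
$\left(\left(-279\right) \left(-3\right) - 1246\right) + t = \left(\left(-279\right) \left(-3\right) - 1246\right) - 180 = \left(837 - 1246\right) - 180 = -409 - 180 = -589$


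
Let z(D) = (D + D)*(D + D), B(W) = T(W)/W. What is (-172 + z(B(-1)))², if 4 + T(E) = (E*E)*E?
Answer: 5184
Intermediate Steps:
T(E) = -4 + E³ (T(E) = -4 + (E*E)*E = -4 + E²*E = -4 + E³)
B(W) = (-4 + W³)/W
z(D) = 4*D² (z(D) = (2*D)*(2*D) = 4*D²)
(-172 + z(B(-1)))² = (-172 + 4*((-4 + (-1)³)/(-1))²)² = (-172 + 4*(-(-4 - 1))²)² = (-172 + 4*(-1*(-5))²)² = (-172 + 4*5²)² = (-172 + 4*25)² = (-172 + 100)² = (-72)² = 5184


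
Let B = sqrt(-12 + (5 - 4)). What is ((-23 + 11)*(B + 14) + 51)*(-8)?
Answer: 936 + 96*I*sqrt(11) ≈ 936.0 + 318.4*I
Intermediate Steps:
B = I*sqrt(11) (B = sqrt(-12 + 1) = sqrt(-11) = I*sqrt(11) ≈ 3.3166*I)
((-23 + 11)*(B + 14) + 51)*(-8) = ((-23 + 11)*(I*sqrt(11) + 14) + 51)*(-8) = (-12*(14 + I*sqrt(11)) + 51)*(-8) = ((-168 - 12*I*sqrt(11)) + 51)*(-8) = (-117 - 12*I*sqrt(11))*(-8) = 936 + 96*I*sqrt(11)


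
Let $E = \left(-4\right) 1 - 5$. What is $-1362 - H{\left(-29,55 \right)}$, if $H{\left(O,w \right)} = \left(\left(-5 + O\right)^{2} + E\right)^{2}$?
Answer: $-1316971$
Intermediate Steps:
$E = -9$ ($E = -4 - 5 = -9$)
$H{\left(O,w \right)} = \left(-9 + \left(-5 + O\right)^{2}\right)^{2}$ ($H{\left(O,w \right)} = \left(\left(-5 + O\right)^{2} - 9\right)^{2} = \left(-9 + \left(-5 + O\right)^{2}\right)^{2}$)
$-1362 - H{\left(-29,55 \right)} = -1362 - \left(-9 + \left(-5 - 29\right)^{2}\right)^{2} = -1362 - \left(-9 + \left(-34\right)^{2}\right)^{2} = -1362 - \left(-9 + 1156\right)^{2} = -1362 - 1147^{2} = -1362 - 1315609 = -1316971$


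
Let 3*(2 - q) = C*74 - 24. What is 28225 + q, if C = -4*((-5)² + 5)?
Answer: 31195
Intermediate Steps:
C = -120 (C = -4*(25 + 5) = -4*30 = -120)
q = 2970 (q = 2 - (-120*74 - 24)/3 = 2 - (-8880 - 24)/3 = 2 - ⅓*(-8904) = 2 + 2968 = 2970)
28225 + q = 28225 + 2970 = 31195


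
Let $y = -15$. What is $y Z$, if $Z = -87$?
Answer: $1305$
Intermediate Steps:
$y Z = \left(-15\right) \left(-87\right) = 1305$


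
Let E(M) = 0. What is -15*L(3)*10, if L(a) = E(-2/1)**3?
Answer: 0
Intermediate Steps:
L(a) = 0 (L(a) = 0**3 = 0)
-15*L(3)*10 = -15*0*10 = 0*10 = 0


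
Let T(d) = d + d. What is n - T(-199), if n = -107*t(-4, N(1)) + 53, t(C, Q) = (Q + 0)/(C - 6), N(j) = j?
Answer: 4617/10 ≈ 461.70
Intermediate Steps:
t(C, Q) = Q/(-6 + C)
T(d) = 2*d
n = 637/10 (n = -107/(-6 - 4) + 53 = -107/(-10) + 53 = -107*(-1)/10 + 53 = -107*(-⅒) + 53 = 107/10 + 53 = 637/10 ≈ 63.700)
n - T(-199) = 637/10 - 2*(-199) = 637/10 - 1*(-398) = 637/10 + 398 = 4617/10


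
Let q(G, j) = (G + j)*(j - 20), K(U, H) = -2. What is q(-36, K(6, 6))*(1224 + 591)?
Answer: 1517340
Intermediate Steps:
q(G, j) = (-20 + j)*(G + j) (q(G, j) = (G + j)*(-20 + j) = (-20 + j)*(G + j))
q(-36, K(6, 6))*(1224 + 591) = ((-2)² - 20*(-36) - 20*(-2) - 36*(-2))*(1224 + 591) = (4 + 720 + 40 + 72)*1815 = 836*1815 = 1517340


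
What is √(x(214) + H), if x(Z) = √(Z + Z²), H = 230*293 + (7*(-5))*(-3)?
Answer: √(67495 + √46010) ≈ 260.21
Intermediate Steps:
H = 67495 (H = 67390 - 35*(-3) = 67390 + 105 = 67495)
√(x(214) + H) = √(√(214*(1 + 214)) + 67495) = √(√(214*215) + 67495) = √(√46010 + 67495) = √(67495 + √46010)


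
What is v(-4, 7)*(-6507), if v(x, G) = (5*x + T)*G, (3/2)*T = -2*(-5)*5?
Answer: -607320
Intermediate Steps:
T = 100/3 (T = 2*(-2*(-5)*5)/3 = 2*(10*5)/3 = (⅔)*50 = 100/3 ≈ 33.333)
v(x, G) = G*(100/3 + 5*x) (v(x, G) = (5*x + 100/3)*G = (100/3 + 5*x)*G = G*(100/3 + 5*x))
v(-4, 7)*(-6507) = ((5/3)*7*(20 + 3*(-4)))*(-6507) = ((5/3)*7*(20 - 12))*(-6507) = ((5/3)*7*8)*(-6507) = (280/3)*(-6507) = -607320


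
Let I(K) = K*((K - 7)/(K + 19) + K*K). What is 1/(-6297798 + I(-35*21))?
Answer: -358/144404288619 ≈ -2.4792e-9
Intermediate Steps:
I(K) = K*(K**2 + (-7 + K)/(19 + K)) (I(K) = K*((-7 + K)/(19 + K) + K**2) = K*(K**2 + (-7 + K)/(19 + K)))
1/(-6297798 + I(-35*21)) = 1/(-6297798 + (-35*21)*(-7 - 35*21 + (-35*21)**3 + 19*(-35*21)**2)/(19 - 35*21)) = 1/(-6297798 - 735*(-7 - 735 + (-735)**3 + 19*(-735)**2)/(19 - 735)) = 1/(-6297798 - 735*(-7 - 735 - 397065375 + 19*540225)/(-716)) = 1/(-6297798 - 735*(-1/716)*(-7 - 735 - 397065375 + 10264275)) = 1/(-6297798 - 735*(-1/716)*(-386801842)) = 1/(-6297798 - 142149676935/358) = 1/(-144404288619/358) = -358/144404288619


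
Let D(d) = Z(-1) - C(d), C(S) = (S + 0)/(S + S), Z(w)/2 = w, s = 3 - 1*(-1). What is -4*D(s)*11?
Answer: 110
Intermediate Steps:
s = 4 (s = 3 + 1 = 4)
Z(w) = 2*w
C(S) = ½ (C(S) = S/((2*S)) = S*(1/(2*S)) = ½)
D(d) = -5/2 (D(d) = 2*(-1) - 1*½ = -2 - ½ = -5/2)
-4*D(s)*11 = -4*(-5/2)*11 = 10*11 = 110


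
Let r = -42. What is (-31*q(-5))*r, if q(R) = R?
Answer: -6510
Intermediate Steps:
(-31*q(-5))*r = -31*(-5)*(-42) = 155*(-42) = -6510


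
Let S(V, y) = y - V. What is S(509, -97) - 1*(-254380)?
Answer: 253774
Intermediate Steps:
S(509, -97) - 1*(-254380) = (-97 - 1*509) - 1*(-254380) = (-97 - 509) + 254380 = -606 + 254380 = 253774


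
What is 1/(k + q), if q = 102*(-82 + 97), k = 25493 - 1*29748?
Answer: -1/2725 ≈ -0.00036697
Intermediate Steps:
k = -4255 (k = 25493 - 29748 = -4255)
q = 1530 (q = 102*15 = 1530)
1/(k + q) = 1/(-4255 + 1530) = 1/(-2725) = -1/2725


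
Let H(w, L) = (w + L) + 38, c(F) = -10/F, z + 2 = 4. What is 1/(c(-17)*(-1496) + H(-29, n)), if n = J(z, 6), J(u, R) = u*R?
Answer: -1/859 ≈ -0.0011641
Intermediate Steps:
z = 2 (z = -2 + 4 = 2)
J(u, R) = R*u
n = 12 (n = 6*2 = 12)
H(w, L) = 38 + L + w (H(w, L) = (L + w) + 38 = 38 + L + w)
1/(c(-17)*(-1496) + H(-29, n)) = 1/(-10/(-17)*(-1496) + (38 + 12 - 29)) = 1/(-10*(-1/17)*(-1496) + 21) = 1/((10/17)*(-1496) + 21) = 1/(-880 + 21) = 1/(-859) = -1/859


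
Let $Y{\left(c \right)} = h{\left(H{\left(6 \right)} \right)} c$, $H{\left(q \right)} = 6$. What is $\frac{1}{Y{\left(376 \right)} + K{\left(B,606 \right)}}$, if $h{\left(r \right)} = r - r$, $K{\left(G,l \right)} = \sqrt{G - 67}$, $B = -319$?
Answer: $- \frac{i \sqrt{386}}{386} \approx - 0.050899 i$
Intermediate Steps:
$K{\left(G,l \right)} = \sqrt{-67 + G}$
$h{\left(r \right)} = 0$
$Y{\left(c \right)} = 0$ ($Y{\left(c \right)} = 0 c = 0$)
$\frac{1}{Y{\left(376 \right)} + K{\left(B,606 \right)}} = \frac{1}{0 + \sqrt{-67 - 319}} = \frac{1}{0 + \sqrt{-386}} = \frac{1}{0 + i \sqrt{386}} = \frac{1}{i \sqrt{386}} = - \frac{i \sqrt{386}}{386}$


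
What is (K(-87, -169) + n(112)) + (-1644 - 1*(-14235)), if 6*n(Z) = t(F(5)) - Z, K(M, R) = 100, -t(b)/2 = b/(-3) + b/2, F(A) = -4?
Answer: 114053/9 ≈ 12673.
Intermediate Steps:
t(b) = -b/3 (t(b) = -2*(b/(-3) + b/2) = -2*(b*(-⅓) + b*(½)) = -2*(-b/3 + b/2) = -b/3)
n(Z) = 2/9 - Z/6 (n(Z) = (-⅓*(-4) - Z)/6 = (4/3 - Z)/6 = 2/9 - Z/6)
(K(-87, -169) + n(112)) + (-1644 - 1*(-14235)) = (100 + (2/9 - ⅙*112)) + (-1644 - 1*(-14235)) = (100 + (2/9 - 56/3)) + (-1644 + 14235) = (100 - 166/9) + 12591 = 734/9 + 12591 = 114053/9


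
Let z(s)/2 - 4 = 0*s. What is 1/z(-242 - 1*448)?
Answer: ⅛ ≈ 0.12500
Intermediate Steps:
z(s) = 8 (z(s) = 8 + 2*(0*s) = 8 + 2*0 = 8 + 0 = 8)
1/z(-242 - 1*448) = 1/8 = ⅛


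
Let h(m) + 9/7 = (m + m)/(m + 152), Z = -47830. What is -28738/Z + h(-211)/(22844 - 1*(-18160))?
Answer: 243391960633/404992202580 ≈ 0.60098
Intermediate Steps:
h(m) = -9/7 + 2*m/(152 + m) (h(m) = -9/7 + (m + m)/(m + 152) = -9/7 + (2*m)/(152 + m) = -9/7 + 2*m/(152 + m))
-28738/Z + h(-211)/(22844 - 1*(-18160)) = -28738/(-47830) + ((-1368 + 5*(-211))/(7*(152 - 211)))/(22844 - 1*(-18160)) = -28738*(-1/47830) + ((⅐)*(-1368 - 1055)/(-59))/(22844 + 18160) = 14369/23915 + ((⅐)*(-1/59)*(-2423))/41004 = 14369/23915 + (2423/413)*(1/41004) = 14369/23915 + 2423/16934652 = 243391960633/404992202580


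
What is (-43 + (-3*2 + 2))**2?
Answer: 2209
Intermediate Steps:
(-43 + (-3*2 + 2))**2 = (-43 + (-6 + 2))**2 = (-43 - 4)**2 = (-47)**2 = 2209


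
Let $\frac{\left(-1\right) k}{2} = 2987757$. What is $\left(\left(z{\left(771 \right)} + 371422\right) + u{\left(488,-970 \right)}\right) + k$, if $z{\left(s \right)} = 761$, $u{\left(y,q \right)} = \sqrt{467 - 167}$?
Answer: $-5603331 + 10 \sqrt{3} \approx -5.6033 \cdot 10^{6}$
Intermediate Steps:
$k = -5975514$ ($k = \left(-2\right) 2987757 = -5975514$)
$u{\left(y,q \right)} = 10 \sqrt{3}$ ($u{\left(y,q \right)} = \sqrt{300} = 10 \sqrt{3}$)
$\left(\left(z{\left(771 \right)} + 371422\right) + u{\left(488,-970 \right)}\right) + k = \left(\left(761 + 371422\right) + 10 \sqrt{3}\right) - 5975514 = \left(372183 + 10 \sqrt{3}\right) - 5975514 = -5603331 + 10 \sqrt{3}$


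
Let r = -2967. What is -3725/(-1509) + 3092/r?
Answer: 709583/497467 ≈ 1.4264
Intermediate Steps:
-3725/(-1509) + 3092/r = -3725/(-1509) + 3092/(-2967) = -3725*(-1/1509) + 3092*(-1/2967) = 3725/1509 - 3092/2967 = 709583/497467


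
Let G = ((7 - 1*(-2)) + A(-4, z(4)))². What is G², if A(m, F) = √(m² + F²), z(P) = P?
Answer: 23137 + 16272*√2 ≈ 46149.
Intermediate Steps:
A(m, F) = √(F² + m²)
G = (9 + 4*√2)² (G = ((7 - 1*(-2)) + √(4² + (-4)²))² = ((7 + 2) + √(16 + 16))² = (9 + √32)² = (9 + 4*√2)² ≈ 214.82)
G² = (113 + 72*√2)²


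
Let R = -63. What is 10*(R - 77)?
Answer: -1400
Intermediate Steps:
10*(R - 77) = 10*(-63 - 77) = 10*(-140) = -1400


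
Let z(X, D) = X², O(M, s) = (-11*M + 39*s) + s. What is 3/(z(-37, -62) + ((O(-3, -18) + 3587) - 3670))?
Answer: 3/599 ≈ 0.0050083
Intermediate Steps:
O(M, s) = -11*M + 40*s
3/(z(-37, -62) + ((O(-3, -18) + 3587) - 3670)) = 3/((-37)² + (((-11*(-3) + 40*(-18)) + 3587) - 3670)) = 3/(1369 + (((33 - 720) + 3587) - 3670)) = 3/(1369 + ((-687 + 3587) - 3670)) = 3/(1369 + (2900 - 3670)) = 3/(1369 - 770) = 3/599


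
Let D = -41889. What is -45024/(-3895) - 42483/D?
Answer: 683827207/54385885 ≈ 12.574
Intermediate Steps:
-45024/(-3895) - 42483/D = -45024/(-3895) - 42483/(-41889) = -45024*(-1/3895) - 42483*(-1/41889) = 45024/3895 + 14161/13963 = 683827207/54385885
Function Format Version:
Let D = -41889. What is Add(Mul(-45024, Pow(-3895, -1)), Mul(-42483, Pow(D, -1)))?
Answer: Rational(683827207, 54385885) ≈ 12.574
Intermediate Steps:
Add(Mul(-45024, Pow(-3895, -1)), Mul(-42483, Pow(D, -1))) = Add(Mul(-45024, Pow(-3895, -1)), Mul(-42483, Pow(-41889, -1))) = Add(Mul(-45024, Rational(-1, 3895)), Mul(-42483, Rational(-1, 41889))) = Add(Rational(45024, 3895), Rational(14161, 13963)) = Rational(683827207, 54385885)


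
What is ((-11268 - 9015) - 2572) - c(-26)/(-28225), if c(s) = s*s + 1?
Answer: -645081698/28225 ≈ -22855.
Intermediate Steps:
c(s) = 1 + s² (c(s) = s² + 1 = 1 + s²)
((-11268 - 9015) - 2572) - c(-26)/(-28225) = ((-11268 - 9015) - 2572) - (1 + (-26)²)/(-28225) = (-20283 - 2572) - (1 + 676)*(-1)/28225 = -22855 - 677*(-1)/28225 = -22855 - 1*(-677/28225) = -22855 + 677/28225 = -645081698/28225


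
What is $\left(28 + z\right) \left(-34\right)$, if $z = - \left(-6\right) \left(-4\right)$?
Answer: $-136$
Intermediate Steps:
$z = -24$ ($z = \left(-1\right) 24 = -24$)
$\left(28 + z\right) \left(-34\right) = \left(28 - 24\right) \left(-34\right) = 4 \left(-34\right) = -136$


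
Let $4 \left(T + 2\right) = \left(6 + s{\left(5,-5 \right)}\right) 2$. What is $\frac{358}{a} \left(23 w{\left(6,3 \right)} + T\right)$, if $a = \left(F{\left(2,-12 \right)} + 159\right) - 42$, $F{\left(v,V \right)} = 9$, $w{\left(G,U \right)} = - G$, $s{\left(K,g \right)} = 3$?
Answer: $- \frac{48509}{126} \approx -384.99$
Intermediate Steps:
$T = \frac{5}{2}$ ($T = -2 + \frac{\left(6 + 3\right) 2}{4} = -2 + \frac{9 \cdot 2}{4} = -2 + \frac{1}{4} \cdot 18 = -2 + \frac{9}{2} = \frac{5}{2} \approx 2.5$)
$a = 126$ ($a = \left(9 + 159\right) - 42 = 168 - 42 = 126$)
$\frac{358}{a} \left(23 w{\left(6,3 \right)} + T\right) = \frac{358}{126} \left(23 \left(\left(-1\right) 6\right) + \frac{5}{2}\right) = 358 \cdot \frac{1}{126} \left(23 \left(-6\right) + \frac{5}{2}\right) = \frac{179 \left(-138 + \frac{5}{2}\right)}{63} = \frac{179}{63} \left(- \frac{271}{2}\right) = - \frac{48509}{126}$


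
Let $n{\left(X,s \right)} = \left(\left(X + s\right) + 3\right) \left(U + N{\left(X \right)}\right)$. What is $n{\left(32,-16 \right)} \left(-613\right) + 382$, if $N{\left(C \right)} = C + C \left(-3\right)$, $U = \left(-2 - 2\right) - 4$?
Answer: $838966$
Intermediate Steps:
$U = -8$ ($U = -4 - 4 = -8$)
$N{\left(C \right)} = - 2 C$ ($N{\left(C \right)} = C - 3 C = - 2 C$)
$n{\left(X,s \right)} = \left(-8 - 2 X\right) \left(3 + X + s\right)$ ($n{\left(X,s \right)} = \left(\left(X + s\right) + 3\right) \left(-8 - 2 X\right) = \left(3 + X + s\right) \left(-8 - 2 X\right) = \left(-8 - 2 X\right) \left(3 + X + s\right)$)
$n{\left(32,-16 \right)} \left(-613\right) + 382 = \left(-24 - 448 - -128 - 2 \cdot 32^{2} - 64 \left(-16\right)\right) \left(-613\right) + 382 = \left(-24 - 448 + 128 - 2048 + 1024\right) \left(-613\right) + 382 = \left(-1368\right) \left(-613\right) + 382 = 838584 + 382 = 838966$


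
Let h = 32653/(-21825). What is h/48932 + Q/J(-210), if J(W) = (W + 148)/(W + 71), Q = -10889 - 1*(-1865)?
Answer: -669778359383443/33106167900 ≈ -20231.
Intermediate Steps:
Q = -9024 (Q = -10889 + 1865 = -9024)
J(W) = (148 + W)/(71 + W)
h = -32653/21825 (h = 32653*(-1/21825) = -32653/21825 ≈ -1.4961)
h/48932 + Q/J(-210) = -32653/21825/48932 - 9024*(71 - 210)/(148 - 210) = -32653/21825*1/48932 - 9024/(-62/(-139)) = -32653/1067940900 - 9024/((-1/139*(-62))) = -32653/1067940900 - 9024/62/139 = -32653/1067940900 - 9024*139/62 = -32653/1067940900 - 627168/31 = -669778359383443/33106167900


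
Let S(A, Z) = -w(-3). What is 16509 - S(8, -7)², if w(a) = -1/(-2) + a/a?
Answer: 66027/4 ≈ 16507.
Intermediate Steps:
w(a) = 3/2 (w(a) = -1*(-½) + 1 = ½ + 1 = 3/2)
S(A, Z) = -3/2 (S(A, Z) = -1*3/2 = -3/2)
16509 - S(8, -7)² = 16509 - (-3/2)² = 16509 - 1*9/4 = 16509 - 9/4 = 66027/4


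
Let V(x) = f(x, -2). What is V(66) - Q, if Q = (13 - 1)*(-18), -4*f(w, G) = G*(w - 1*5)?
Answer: 493/2 ≈ 246.50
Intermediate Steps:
f(w, G) = -G*(-5 + w)/4 (f(w, G) = -G*(w - 1*5)/4 = -G*(w - 5)/4 = -G*(-5 + w)/4)
V(x) = -5/2 + x/2 (V(x) = (¼)*(-2)*(5 - x) = -5/2 + x/2)
Q = -216 (Q = 12*(-18) = -216)
V(66) - Q = (-5/2 + (½)*66) - 1*(-216) = (-5/2 + 33) + 216 = 61/2 + 216 = 493/2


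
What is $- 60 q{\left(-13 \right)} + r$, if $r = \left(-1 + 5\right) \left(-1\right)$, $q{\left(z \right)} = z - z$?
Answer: $-4$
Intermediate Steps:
$q{\left(z \right)} = 0$
$r = -4$ ($r = 4 \left(-1\right) = -4$)
$- 60 q{\left(-13 \right)} + r = \left(-60\right) 0 - 4 = 0 - 4 = -4$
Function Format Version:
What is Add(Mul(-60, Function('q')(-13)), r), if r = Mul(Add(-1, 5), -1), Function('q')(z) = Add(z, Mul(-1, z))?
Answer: -4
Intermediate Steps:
Function('q')(z) = 0
r = -4 (r = Mul(4, -1) = -4)
Add(Mul(-60, Function('q')(-13)), r) = Add(Mul(-60, 0), -4) = Add(0, -4) = -4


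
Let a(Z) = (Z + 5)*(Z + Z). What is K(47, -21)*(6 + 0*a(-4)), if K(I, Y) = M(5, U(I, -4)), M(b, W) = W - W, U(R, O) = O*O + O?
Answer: 0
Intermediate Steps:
U(R, O) = O + O² (U(R, O) = O² + O = O + O²)
M(b, W) = 0
a(Z) = 2*Z*(5 + Z) (a(Z) = (5 + Z)*(2*Z) = 2*Z*(5 + Z))
K(I, Y) = 0
K(47, -21)*(6 + 0*a(-4)) = 0*(6 + 0*(2*(-4)*(5 - 4))) = 0*(6 + 0*(2*(-4)*1)) = 0*(6 + 0*(-8)) = 0*(6 + 0) = 0*6 = 0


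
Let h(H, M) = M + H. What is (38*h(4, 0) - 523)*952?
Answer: -353192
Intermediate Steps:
h(H, M) = H + M
(38*h(4, 0) - 523)*952 = (38*(4 + 0) - 523)*952 = (38*4 - 523)*952 = (152 - 523)*952 = -371*952 = -353192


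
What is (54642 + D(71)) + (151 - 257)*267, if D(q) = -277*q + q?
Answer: 6744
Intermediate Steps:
D(q) = -276*q
(54642 + D(71)) + (151 - 257)*267 = (54642 - 276*71) + (151 - 257)*267 = (54642 - 19596) - 106*267 = 35046 - 28302 = 6744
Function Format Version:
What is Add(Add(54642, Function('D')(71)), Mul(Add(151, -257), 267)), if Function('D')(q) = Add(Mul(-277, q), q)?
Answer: 6744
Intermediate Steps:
Function('D')(q) = Mul(-276, q)
Add(Add(54642, Function('D')(71)), Mul(Add(151, -257), 267)) = Add(Add(54642, Mul(-276, 71)), Mul(Add(151, -257), 267)) = Add(Add(54642, -19596), Mul(-106, 267)) = Add(35046, -28302) = 6744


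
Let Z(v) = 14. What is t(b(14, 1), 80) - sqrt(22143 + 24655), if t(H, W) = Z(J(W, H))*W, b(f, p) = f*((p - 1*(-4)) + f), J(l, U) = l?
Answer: 1120 - sqrt(46798) ≈ 903.67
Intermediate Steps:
b(f, p) = f*(4 + f + p) (b(f, p) = f*((p + 4) + f) = f*((4 + p) + f) = f*(4 + f + p))
t(H, W) = 14*W
t(b(14, 1), 80) - sqrt(22143 + 24655) = 14*80 - sqrt(22143 + 24655) = 1120 - sqrt(46798)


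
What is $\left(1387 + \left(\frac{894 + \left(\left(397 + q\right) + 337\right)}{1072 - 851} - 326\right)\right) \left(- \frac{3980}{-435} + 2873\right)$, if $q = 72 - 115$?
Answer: $\frac{59192841302}{19227} \approx 3.0786 \cdot 10^{6}$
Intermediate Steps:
$q = -43$ ($q = 72 - 115 = -43$)
$\left(1387 + \left(\frac{894 + \left(\left(397 + q\right) + 337\right)}{1072 - 851} - 326\right)\right) \left(- \frac{3980}{-435} + 2873\right) = \left(1387 - \left(326 - \frac{894 + \left(\left(397 - 43\right) + 337\right)}{1072 - 851}\right)\right) \left(- \frac{3980}{-435} + 2873\right) = \left(1387 - \left(326 - \frac{894 + \left(354 + 337\right)}{221}\right)\right) \left(\left(-3980\right) \left(- \frac{1}{435}\right) + 2873\right) = \left(1387 - \left(326 - \left(894 + 691\right) \frac{1}{221}\right)\right) \left(\frac{796}{87} + 2873\right) = \left(1387 + \left(1585 \cdot \frac{1}{221} - 326\right)\right) \frac{250747}{87} = \left(1387 + \left(\frac{1585}{221} - 326\right)\right) \frac{250747}{87} = \left(1387 - \frac{70461}{221}\right) \frac{250747}{87} = \frac{236066}{221} \cdot \frac{250747}{87} = \frac{59192841302}{19227}$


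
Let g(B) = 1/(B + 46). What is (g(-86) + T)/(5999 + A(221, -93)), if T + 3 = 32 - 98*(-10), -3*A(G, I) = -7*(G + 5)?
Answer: 121077/783160 ≈ 0.15460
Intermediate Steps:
g(B) = 1/(46 + B)
A(G, I) = 35/3 + 7*G/3 (A(G, I) = -(-7)*(G + 5)/3 = -(-7)*(5 + G)/3 = -(-35 - 7*G)/3 = 35/3 + 7*G/3)
T = 1009 (T = -3 + (32 - 98*(-10)) = -3 + (32 + 980) = -3 + 1012 = 1009)
(g(-86) + T)/(5999 + A(221, -93)) = (1/(46 - 86) + 1009)/(5999 + (35/3 + (7/3)*221)) = (1/(-40) + 1009)/(5999 + (35/3 + 1547/3)) = (-1/40 + 1009)/(5999 + 1582/3) = 40359/(40*(19579/3)) = (40359/40)*(3/19579) = 121077/783160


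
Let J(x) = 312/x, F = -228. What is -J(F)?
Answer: 26/19 ≈ 1.3684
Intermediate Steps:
-J(F) = -312/(-228) = -312*(-1)/228 = -1*(-26/19) = 26/19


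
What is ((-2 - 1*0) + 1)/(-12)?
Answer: 1/12 ≈ 0.083333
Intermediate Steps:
((-2 - 1*0) + 1)/(-12) = ((-2 + 0) + 1)*(-1/12) = (-2 + 1)*(-1/12) = -1*(-1/12) = 1/12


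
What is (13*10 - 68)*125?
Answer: 7750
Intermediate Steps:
(13*10 - 68)*125 = (130 - 68)*125 = 62*125 = 7750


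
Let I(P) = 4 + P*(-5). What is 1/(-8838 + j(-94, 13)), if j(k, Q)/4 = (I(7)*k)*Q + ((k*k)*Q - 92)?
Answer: 1/601794 ≈ 1.6617e-6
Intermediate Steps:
I(P) = 4 - 5*P
j(k, Q) = -368 - 124*Q*k + 4*Q*k² (j(k, Q) = 4*(((4 - 5*7)*k)*Q + ((k*k)*Q - 92)) = 4*(((4 - 35)*k)*Q + (k²*Q - 92)) = 4*((-31*k)*Q + (Q*k² - 92)) = 4*(-31*Q*k + (-92 + Q*k²)) = 4*(-92 + Q*k² - 31*Q*k) = -368 - 124*Q*k + 4*Q*k²)
1/(-8838 + j(-94, 13)) = 1/(-8838 + (-368 - 124*13*(-94) + 4*13*(-94)²)) = 1/(-8838 + (-368 + 151528 + 4*13*8836)) = 1/(-8838 + (-368 + 151528 + 459472)) = 1/(-8838 + 610632) = 1/601794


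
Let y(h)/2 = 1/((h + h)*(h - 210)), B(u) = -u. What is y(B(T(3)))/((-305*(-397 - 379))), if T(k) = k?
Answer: 1/151238520 ≈ 6.6121e-9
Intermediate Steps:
y(h) = 1/(h*(-210 + h)) (y(h) = 2/(((h + h)*(h - 210))) = 2/(((2*h)*(-210 + h))) = 2/((2*h*(-210 + h))) = 2*(1/(2*h*(-210 + h))) = 1/(h*(-210 + h)))
y(B(T(3)))/((-305*(-397 - 379))) = (1/(((-1*3))*(-210 - 1*3)))/((-305*(-397 - 379))) = (1/((-3)*(-210 - 3)))/((-305*(-776))) = -⅓/(-213)/236680 = -⅓*(-1/213)*(1/236680) = (1/639)*(1/236680) = 1/151238520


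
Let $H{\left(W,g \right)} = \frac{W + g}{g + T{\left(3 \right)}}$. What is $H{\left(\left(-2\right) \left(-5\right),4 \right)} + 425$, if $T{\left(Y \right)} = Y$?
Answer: $427$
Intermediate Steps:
$H{\left(W,g \right)} = \frac{W + g}{3 + g}$ ($H{\left(W,g \right)} = \frac{W + g}{g + 3} = \frac{W + g}{3 + g}$)
$H{\left(\left(-2\right) \left(-5\right),4 \right)} + 425 = \frac{\left(-2\right) \left(-5\right) + 4}{3 + 4} + 425 = \frac{10 + 4}{7} + 425 = \frac{1}{7} \cdot 14 + 425 = 2 + 425 = 427$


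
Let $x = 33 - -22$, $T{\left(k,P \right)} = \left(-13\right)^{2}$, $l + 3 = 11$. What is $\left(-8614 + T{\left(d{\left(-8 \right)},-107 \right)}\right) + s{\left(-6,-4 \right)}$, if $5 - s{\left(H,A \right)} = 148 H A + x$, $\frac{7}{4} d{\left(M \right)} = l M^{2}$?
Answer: $-12047$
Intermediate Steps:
$l = 8$ ($l = -3 + 11 = 8$)
$d{\left(M \right)} = \frac{32 M^{2}}{7}$ ($d{\left(M \right)} = \frac{4 \cdot 8 M^{2}}{7} = \frac{32 M^{2}}{7}$)
$T{\left(k,P \right)} = 169$
$x = 55$ ($x = 33 + 22 = 55$)
$s{\left(H,A \right)} = -50 - 148 A H$ ($s{\left(H,A \right)} = 5 - \left(148 H A + 55\right) = 5 - \left(148 A H + 55\right) = 5 - \left(55 + 148 A H\right) = -50 - 148 A H$)
$\left(-8614 + T{\left(d{\left(-8 \right)},-107 \right)}\right) + s{\left(-6,-4 \right)} = \left(-8614 + 169\right) - \left(50 - -3552\right) = -8445 - 3602 = -12047$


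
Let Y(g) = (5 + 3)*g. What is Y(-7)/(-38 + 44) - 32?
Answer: -124/3 ≈ -41.333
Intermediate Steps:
Y(g) = 8*g
Y(-7)/(-38 + 44) - 32 = (8*(-7))/(-38 + 44) - 32 = -56/6 - 32 = -56*⅙ - 32 = -28/3 - 32 = -124/3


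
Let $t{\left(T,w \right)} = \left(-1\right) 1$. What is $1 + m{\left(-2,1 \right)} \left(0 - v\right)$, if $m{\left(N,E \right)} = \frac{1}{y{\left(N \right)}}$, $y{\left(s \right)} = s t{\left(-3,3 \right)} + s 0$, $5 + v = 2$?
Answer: $\frac{5}{2} \approx 2.5$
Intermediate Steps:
$v = -3$ ($v = -5 + 2 = -3$)
$t{\left(T,w \right)} = -1$
$y{\left(s \right)} = - s$ ($y{\left(s \right)} = s \left(-1\right) + s 0 = - s + 0 = - s$)
$m{\left(N,E \right)} = - \frac{1}{N}$ ($m{\left(N,E \right)} = \frac{1}{\left(-1\right) N} = - \frac{1}{N}$)
$1 + m{\left(-2,1 \right)} \left(0 - v\right) = 1 + - \frac{1}{-2} \left(0 - -3\right) = 1 + \left(-1\right) \left(- \frac{1}{2}\right) \left(0 + 3\right) = 1 + \frac{1}{2} \cdot 3 = 1 + \frac{3}{2} = \frac{5}{2}$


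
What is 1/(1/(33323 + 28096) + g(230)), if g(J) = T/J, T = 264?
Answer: 7063185/8107423 ≈ 0.87120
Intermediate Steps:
g(J) = 264/J
1/(1/(33323 + 28096) + g(230)) = 1/(1/(33323 + 28096) + 264/230) = 1/(1/61419 + 264*(1/230)) = 1/(1/61419 + 132/115) = 1/(8107423/7063185) = 7063185/8107423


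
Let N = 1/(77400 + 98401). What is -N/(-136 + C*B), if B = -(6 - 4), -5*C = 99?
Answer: 5/84736082 ≈ 5.9007e-8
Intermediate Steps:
C = -99/5 (C = -1/5*99 = -99/5 ≈ -19.800)
B = -2 (B = -1*2 = -2)
N = 1/175801 ≈ 5.6882e-6
-N/(-136 + C*B) = -1/(175801*(-136 - 99/5*(-2))) = -1/(175801*(-136 + 198/5)) = -1/(175801*(-482/5)) = -(-5)/(175801*482) = -1*(-5/84736082) = 5/84736082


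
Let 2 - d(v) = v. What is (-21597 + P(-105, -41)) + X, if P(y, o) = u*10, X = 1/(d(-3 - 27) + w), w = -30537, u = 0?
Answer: -658816486/30505 ≈ -21597.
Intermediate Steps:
d(v) = 2 - v
X = -1/30505 (X = 1/((2 - (-3 - 27)) - 30537) = 1/((2 - 1*(-30)) - 30537) = 1/((2 + 30) - 30537) = 1/(32 - 30537) = 1/(-30505) = -1/30505 ≈ -3.2782e-5)
P(y, o) = 0 (P(y, o) = 0*10 = 0)
(-21597 + P(-105, -41)) + X = (-21597 + 0) - 1/30505 = -21597 - 1/30505 = -658816486/30505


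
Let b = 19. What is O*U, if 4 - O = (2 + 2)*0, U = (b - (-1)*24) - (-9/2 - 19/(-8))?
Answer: 361/2 ≈ 180.50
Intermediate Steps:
U = 361/8 (U = (19 - (-1)*24) - (-9/2 - 19/(-8)) = (19 - 1*(-24)) - (-9*½ - 19*(-⅛)) = (19 + 24) - (-9/2 + 19/8) = 43 - 1*(-17/8) = 43 + 17/8 = 361/8 ≈ 45.125)
O = 4 (O = 4 - (2 + 2)*0 = 4 - 4*0 = 4 - 1*0 = 4 + 0 = 4)
O*U = 4*(361/8) = 361/2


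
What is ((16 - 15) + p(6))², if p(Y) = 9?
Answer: 100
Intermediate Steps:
((16 - 15) + p(6))² = ((16 - 15) + 9)² = (1 + 9)² = 10² = 100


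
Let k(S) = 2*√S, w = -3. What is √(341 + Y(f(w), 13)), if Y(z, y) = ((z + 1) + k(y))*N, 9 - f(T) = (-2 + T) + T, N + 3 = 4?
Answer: √(359 + 2*√13) ≈ 19.137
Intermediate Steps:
N = 1 (N = -3 + 4 = 1)
f(T) = 11 - 2*T (f(T) = 9 - ((-2 + T) + T) = 9 - (-2 + 2*T) = 9 + (2 - 2*T) = 11 - 2*T)
Y(z, y) = 1 + z + 2*√y (Y(z, y) = ((z + 1) + 2*√y)*1 = ((1 + z) + 2*√y)*1 = (1 + z + 2*√y)*1 = 1 + z + 2*√y)
√(341 + Y(f(w), 13)) = √(341 + (1 + (11 - 2*(-3)) + 2*√13)) = √(341 + (1 + (11 + 6) + 2*√13)) = √(341 + (1 + 17 + 2*√13)) = √(341 + (18 + 2*√13)) = √(359 + 2*√13)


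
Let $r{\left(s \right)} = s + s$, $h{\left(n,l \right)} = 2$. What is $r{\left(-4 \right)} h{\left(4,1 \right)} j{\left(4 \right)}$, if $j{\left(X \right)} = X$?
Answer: $-64$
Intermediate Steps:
$r{\left(s \right)} = 2 s$
$r{\left(-4 \right)} h{\left(4,1 \right)} j{\left(4 \right)} = 2 \left(-4\right) 2 \cdot 4 = \left(-8\right) 2 \cdot 4 = \left(-16\right) 4 = -64$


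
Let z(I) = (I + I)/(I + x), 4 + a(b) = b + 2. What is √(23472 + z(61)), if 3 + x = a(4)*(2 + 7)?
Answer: √33895886/38 ≈ 153.21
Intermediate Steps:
a(b) = -2 + b (a(b) = -4 + (b + 2) = -4 + (2 + b) = -2 + b)
x = 15 (x = -3 + (-2 + 4)*(2 + 7) = -3 + 2*9 = -3 + 18 = 15)
z(I) = 2*I/(15 + I) (z(I) = (I + I)/(I + 15) = (2*I)/(15 + I) = 2*I/(15 + I))
√(23472 + z(61)) = √(23472 + 2*61/(15 + 61)) = √(23472 + 2*61/76) = √(23472 + 2*61*(1/76)) = √(23472 + 61/38) = √(891997/38) = √33895886/38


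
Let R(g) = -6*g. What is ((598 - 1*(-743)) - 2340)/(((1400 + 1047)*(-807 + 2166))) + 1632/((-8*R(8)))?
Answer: 6281005/1477988 ≈ 4.2497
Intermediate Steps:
((598 - 1*(-743)) - 2340)/(((1400 + 1047)*(-807 + 2166))) + 1632/((-8*R(8))) = ((598 - 1*(-743)) - 2340)/(((1400 + 1047)*(-807 + 2166))) + 1632/((-(-48)*8)) = ((598 + 743) - 2340)/((2447*1359)) + 1632/((-8*(-48))) = (1341 - 2340)/3325473 + 1632/384 = -999*1/3325473 + 1632*(1/384) = -111/369497 + 17/4 = 6281005/1477988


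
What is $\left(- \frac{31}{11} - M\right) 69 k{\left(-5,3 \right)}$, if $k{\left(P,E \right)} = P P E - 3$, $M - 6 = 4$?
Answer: $- \frac{700488}{11} \approx -63681.0$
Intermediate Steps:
$M = 10$ ($M = 6 + 4 = 10$)
$k{\left(P,E \right)} = -3 + E P^{2}$ ($k{\left(P,E \right)} = P^{2} E - 3 = E P^{2} - 3 = -3 + E P^{2}$)
$\left(- \frac{31}{11} - M\right) 69 k{\left(-5,3 \right)} = \left(- \frac{31}{11} - 10\right) 69 \left(-3 + 3 \left(-5\right)^{2}\right) = \left(\left(-31\right) \frac{1}{11} - 10\right) 69 \left(-3 + 3 \cdot 25\right) = \left(- \frac{31}{11} - 10\right) 69 \left(-3 + 75\right) = \left(- \frac{141}{11}\right) 69 \cdot 72 = \left(- \frac{9729}{11}\right) 72 = - \frac{700488}{11}$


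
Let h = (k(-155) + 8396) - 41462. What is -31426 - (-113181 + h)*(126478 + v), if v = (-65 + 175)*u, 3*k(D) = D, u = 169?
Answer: 21223223550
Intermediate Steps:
k(D) = D/3
v = 18590 (v = (-65 + 175)*169 = 110*169 = 18590)
h = -99353/3 (h = ((⅓)*(-155) + 8396) - 41462 = (-155/3 + 8396) - 41462 = 25033/3 - 41462 = -99353/3 ≈ -33118.)
-31426 - (-113181 + h)*(126478 + v) = -31426 - (-113181 - 99353/3)*(126478 + 18590) = -31426 - (-438896)*145068/3 = -31426 - 1*(-21223254976) = -31426 + 21223254976 = 21223223550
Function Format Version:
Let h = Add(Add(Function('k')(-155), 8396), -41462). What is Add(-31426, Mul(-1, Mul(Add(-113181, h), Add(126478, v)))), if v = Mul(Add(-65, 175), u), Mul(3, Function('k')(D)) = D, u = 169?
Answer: 21223223550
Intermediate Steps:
Function('k')(D) = Mul(Rational(1, 3), D)
v = 18590 (v = Mul(Add(-65, 175), 169) = Mul(110, 169) = 18590)
h = Rational(-99353, 3) (h = Add(Add(Mul(Rational(1, 3), -155), 8396), -41462) = Add(Add(Rational(-155, 3), 8396), -41462) = Add(Rational(25033, 3), -41462) = Rational(-99353, 3) ≈ -33118.)
Add(-31426, Mul(-1, Mul(Add(-113181, h), Add(126478, v)))) = Add(-31426, Mul(-1, Mul(Add(-113181, Rational(-99353, 3)), Add(126478, 18590)))) = Add(-31426, Mul(-1, Mul(Rational(-438896, 3), 145068))) = Add(-31426, Mul(-1, -21223254976)) = Add(-31426, 21223254976) = 21223223550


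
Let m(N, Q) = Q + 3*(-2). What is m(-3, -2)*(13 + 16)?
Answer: -232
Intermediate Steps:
m(N, Q) = -6 + Q (m(N, Q) = Q - 6 = -6 + Q)
m(-3, -2)*(13 + 16) = (-6 - 2)*(13 + 16) = -8*29 = -232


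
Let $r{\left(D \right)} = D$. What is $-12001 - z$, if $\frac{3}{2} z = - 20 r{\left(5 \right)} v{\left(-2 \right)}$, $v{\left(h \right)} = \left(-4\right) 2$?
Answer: $- \frac{37603}{3} \approx -12534.0$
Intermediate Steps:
$v{\left(h \right)} = -8$
$z = \frac{1600}{3}$ ($z = \frac{2 \left(-20\right) 5 \left(-8\right)}{3} = \frac{2 \left(\left(-100\right) \left(-8\right)\right)}{3} = \frac{2}{3} \cdot 800 = \frac{1600}{3} \approx 533.33$)
$-12001 - z = -12001 - \frac{1600}{3} = - \frac{37603}{3}$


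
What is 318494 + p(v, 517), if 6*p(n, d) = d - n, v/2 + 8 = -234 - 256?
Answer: 1912477/6 ≈ 3.1875e+5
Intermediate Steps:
v = -996 (v = -16 + 2*(-234 - 256) = -16 + 2*(-490) = -16 - 980 = -996)
p(n, d) = -n/6 + d/6 (p(n, d) = (d - n)/6 = -n/6 + d/6)
318494 + p(v, 517) = 318494 + (-1/6*(-996) + (1/6)*517) = 318494 + (166 + 517/6) = 318494 + 1513/6 = 1912477/6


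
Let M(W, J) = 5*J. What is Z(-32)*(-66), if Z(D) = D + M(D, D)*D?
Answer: -335808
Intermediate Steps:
Z(D) = D + 5*D² (Z(D) = D + (5*D)*D = D + 5*D²)
Z(-32)*(-66) = -32*(1 + 5*(-32))*(-66) = -32*(1 - 160)*(-66) = -32*(-159)*(-66) = 5088*(-66) = -335808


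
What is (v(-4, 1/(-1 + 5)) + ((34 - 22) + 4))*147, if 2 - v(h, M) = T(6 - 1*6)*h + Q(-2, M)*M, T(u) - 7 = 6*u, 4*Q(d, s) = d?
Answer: 54243/8 ≈ 6780.4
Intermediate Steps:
Q(d, s) = d/4
T(u) = 7 + 6*u
v(h, M) = 2 + M/2 - 7*h (v(h, M) = 2 - ((7 + 6*(6 - 1*6))*h + ((¼)*(-2))*M) = 2 - ((7 + 6*(6 - 6))*h - M/2) = 2 - ((7 + 6*0)*h - M/2) = 2 - ((7 + 0)*h - M/2) = 2 - (7*h - M/2) = 2 + (M/2 - 7*h) = 2 + M/2 - 7*h)
(v(-4, 1/(-1 + 5)) + ((34 - 22) + 4))*147 = ((2 + 1/(2*(-1 + 5)) - 7*(-4)) + ((34 - 22) + 4))*147 = ((2 + (½)/4 + 28) + (12 + 4))*147 = ((2 + (½)*(¼) + 28) + 16)*147 = ((2 + ⅛ + 28) + 16)*147 = (241/8 + 16)*147 = (369/8)*147 = 54243/8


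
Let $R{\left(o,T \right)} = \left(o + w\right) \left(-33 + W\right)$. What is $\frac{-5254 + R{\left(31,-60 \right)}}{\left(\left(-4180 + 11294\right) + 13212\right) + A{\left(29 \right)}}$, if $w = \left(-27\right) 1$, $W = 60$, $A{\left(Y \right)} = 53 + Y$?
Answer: $- \frac{2573}{10204} \approx -0.25216$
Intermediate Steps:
$w = -27$
$R{\left(o,T \right)} = -729 + 27 o$ ($R{\left(o,T \right)} = \left(o - 27\right) \left(-33 + 60\right) = \left(-27 + o\right) 27 = -729 + 27 o$)
$\frac{-5254 + R{\left(31,-60 \right)}}{\left(\left(-4180 + 11294\right) + 13212\right) + A{\left(29 \right)}} = \frac{-5254 + \left(-729 + 27 \cdot 31\right)}{\left(\left(-4180 + 11294\right) + 13212\right) + \left(53 + 29\right)} = \frac{-5254 + \left(-729 + 837\right)}{\left(7114 + 13212\right) + 82} = \frac{-5254 + 108}{20326 + 82} = - \frac{5146}{20408} = \left(-5146\right) \frac{1}{20408} = - \frac{2573}{10204}$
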